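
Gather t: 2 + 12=14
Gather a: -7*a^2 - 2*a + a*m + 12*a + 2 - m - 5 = -7*a^2 + a*(m + 10) - m - 3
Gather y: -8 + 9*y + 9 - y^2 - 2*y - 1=-y^2 + 7*y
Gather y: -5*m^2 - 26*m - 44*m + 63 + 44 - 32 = -5*m^2 - 70*m + 75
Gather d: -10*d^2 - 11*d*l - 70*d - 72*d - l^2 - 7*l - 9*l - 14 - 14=-10*d^2 + d*(-11*l - 142) - l^2 - 16*l - 28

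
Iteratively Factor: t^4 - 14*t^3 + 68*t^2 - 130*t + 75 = (t - 5)*(t^3 - 9*t^2 + 23*t - 15) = (t - 5)*(t - 1)*(t^2 - 8*t + 15) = (t - 5)^2*(t - 1)*(t - 3)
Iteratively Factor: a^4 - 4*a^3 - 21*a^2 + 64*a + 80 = (a + 4)*(a^3 - 8*a^2 + 11*a + 20) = (a + 1)*(a + 4)*(a^2 - 9*a + 20) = (a - 4)*(a + 1)*(a + 4)*(a - 5)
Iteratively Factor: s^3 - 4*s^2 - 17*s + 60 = (s - 3)*(s^2 - s - 20) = (s - 3)*(s + 4)*(s - 5)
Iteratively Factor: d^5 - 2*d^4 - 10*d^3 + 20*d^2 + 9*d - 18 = (d + 3)*(d^4 - 5*d^3 + 5*d^2 + 5*d - 6) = (d - 2)*(d + 3)*(d^3 - 3*d^2 - d + 3) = (d - 2)*(d - 1)*(d + 3)*(d^2 - 2*d - 3) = (d - 3)*(d - 2)*(d - 1)*(d + 3)*(d + 1)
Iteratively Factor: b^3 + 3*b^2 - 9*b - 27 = (b + 3)*(b^2 - 9) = (b - 3)*(b + 3)*(b + 3)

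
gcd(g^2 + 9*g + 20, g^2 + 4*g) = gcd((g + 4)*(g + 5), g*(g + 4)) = g + 4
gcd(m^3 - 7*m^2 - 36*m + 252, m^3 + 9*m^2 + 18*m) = m + 6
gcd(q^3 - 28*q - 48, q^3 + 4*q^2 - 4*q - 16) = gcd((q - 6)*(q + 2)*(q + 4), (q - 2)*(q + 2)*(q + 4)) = q^2 + 6*q + 8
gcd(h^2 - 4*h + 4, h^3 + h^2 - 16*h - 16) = 1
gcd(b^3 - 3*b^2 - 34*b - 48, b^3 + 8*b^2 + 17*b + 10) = b + 2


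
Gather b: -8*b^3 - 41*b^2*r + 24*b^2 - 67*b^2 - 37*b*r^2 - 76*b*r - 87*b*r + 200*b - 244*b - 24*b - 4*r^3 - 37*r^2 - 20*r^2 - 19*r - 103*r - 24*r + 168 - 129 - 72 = -8*b^3 + b^2*(-41*r - 43) + b*(-37*r^2 - 163*r - 68) - 4*r^3 - 57*r^2 - 146*r - 33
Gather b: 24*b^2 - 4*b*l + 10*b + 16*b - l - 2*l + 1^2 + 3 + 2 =24*b^2 + b*(26 - 4*l) - 3*l + 6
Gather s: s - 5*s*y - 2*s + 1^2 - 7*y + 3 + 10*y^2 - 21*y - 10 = s*(-5*y - 1) + 10*y^2 - 28*y - 6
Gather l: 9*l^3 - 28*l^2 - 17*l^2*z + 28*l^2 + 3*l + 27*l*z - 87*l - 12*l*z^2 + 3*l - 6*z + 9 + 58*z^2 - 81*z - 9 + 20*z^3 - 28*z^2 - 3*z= 9*l^3 - 17*l^2*z + l*(-12*z^2 + 27*z - 81) + 20*z^3 + 30*z^2 - 90*z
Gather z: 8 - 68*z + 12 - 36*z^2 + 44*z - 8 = -36*z^2 - 24*z + 12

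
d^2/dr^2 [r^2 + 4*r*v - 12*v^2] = 2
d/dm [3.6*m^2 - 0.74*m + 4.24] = 7.2*m - 0.74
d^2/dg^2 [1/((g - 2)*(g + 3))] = 2*((g - 2)^2 + (g - 2)*(g + 3) + (g + 3)^2)/((g - 2)^3*(g + 3)^3)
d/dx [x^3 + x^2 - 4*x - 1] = 3*x^2 + 2*x - 4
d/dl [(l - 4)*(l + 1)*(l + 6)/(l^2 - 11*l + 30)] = (l^4 - 22*l^3 + 79*l^2 + 228*l - 924)/(l^4 - 22*l^3 + 181*l^2 - 660*l + 900)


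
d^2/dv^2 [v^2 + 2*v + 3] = 2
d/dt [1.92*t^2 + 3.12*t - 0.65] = 3.84*t + 3.12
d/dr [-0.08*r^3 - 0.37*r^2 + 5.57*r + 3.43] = -0.24*r^2 - 0.74*r + 5.57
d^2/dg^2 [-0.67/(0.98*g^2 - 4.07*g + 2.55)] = (1.286936*g^2 - 5.344724*g - 0.67*(1.96*g - 4.07)*(3.92*g - 8.14) + 3.34866)/(0.98*g^2 - 4.07*g + 2.55)^3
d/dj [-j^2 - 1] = -2*j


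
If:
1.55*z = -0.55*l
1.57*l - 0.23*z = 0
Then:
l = 0.00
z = 0.00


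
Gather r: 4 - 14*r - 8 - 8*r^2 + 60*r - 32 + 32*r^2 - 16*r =24*r^2 + 30*r - 36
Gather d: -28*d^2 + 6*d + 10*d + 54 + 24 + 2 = -28*d^2 + 16*d + 80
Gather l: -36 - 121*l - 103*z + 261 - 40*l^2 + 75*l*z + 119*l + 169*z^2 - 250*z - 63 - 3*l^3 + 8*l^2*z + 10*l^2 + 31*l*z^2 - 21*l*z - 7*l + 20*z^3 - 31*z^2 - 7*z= -3*l^3 + l^2*(8*z - 30) + l*(31*z^2 + 54*z - 9) + 20*z^3 + 138*z^2 - 360*z + 162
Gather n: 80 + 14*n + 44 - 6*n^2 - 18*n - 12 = -6*n^2 - 4*n + 112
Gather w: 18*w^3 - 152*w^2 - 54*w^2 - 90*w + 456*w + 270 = 18*w^3 - 206*w^2 + 366*w + 270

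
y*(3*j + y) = 3*j*y + y^2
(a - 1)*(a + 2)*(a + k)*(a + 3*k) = a^4 + 4*a^3*k + a^3 + 3*a^2*k^2 + 4*a^2*k - 2*a^2 + 3*a*k^2 - 8*a*k - 6*k^2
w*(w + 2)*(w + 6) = w^3 + 8*w^2 + 12*w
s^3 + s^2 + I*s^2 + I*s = s*(s + 1)*(s + I)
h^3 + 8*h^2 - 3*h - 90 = (h - 3)*(h + 5)*(h + 6)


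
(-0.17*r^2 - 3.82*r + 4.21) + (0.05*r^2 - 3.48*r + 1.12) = -0.12*r^2 - 7.3*r + 5.33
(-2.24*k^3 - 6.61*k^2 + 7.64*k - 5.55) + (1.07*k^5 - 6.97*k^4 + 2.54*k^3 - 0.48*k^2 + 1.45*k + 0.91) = 1.07*k^5 - 6.97*k^4 + 0.3*k^3 - 7.09*k^2 + 9.09*k - 4.64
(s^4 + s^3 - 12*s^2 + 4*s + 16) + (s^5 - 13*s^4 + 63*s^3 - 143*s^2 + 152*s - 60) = s^5 - 12*s^4 + 64*s^3 - 155*s^2 + 156*s - 44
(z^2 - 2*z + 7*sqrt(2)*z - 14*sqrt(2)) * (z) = z^3 - 2*z^2 + 7*sqrt(2)*z^2 - 14*sqrt(2)*z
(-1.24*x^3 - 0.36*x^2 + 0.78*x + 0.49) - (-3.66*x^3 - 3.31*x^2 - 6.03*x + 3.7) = 2.42*x^3 + 2.95*x^2 + 6.81*x - 3.21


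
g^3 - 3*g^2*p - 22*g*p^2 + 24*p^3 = (g - 6*p)*(g - p)*(g + 4*p)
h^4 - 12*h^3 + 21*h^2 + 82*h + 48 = (h - 8)*(h - 6)*(h + 1)^2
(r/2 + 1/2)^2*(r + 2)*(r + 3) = r^4/4 + 7*r^3/4 + 17*r^2/4 + 17*r/4 + 3/2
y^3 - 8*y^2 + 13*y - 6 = (y - 6)*(y - 1)^2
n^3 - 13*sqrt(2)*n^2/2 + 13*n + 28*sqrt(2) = (n - 4*sqrt(2))*(n - 7*sqrt(2)/2)*(n + sqrt(2))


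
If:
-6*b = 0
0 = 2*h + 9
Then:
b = 0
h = -9/2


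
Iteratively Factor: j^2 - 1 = (j + 1)*(j - 1)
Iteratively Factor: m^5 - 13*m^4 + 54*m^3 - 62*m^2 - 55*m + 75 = (m - 1)*(m^4 - 12*m^3 + 42*m^2 - 20*m - 75) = (m - 5)*(m - 1)*(m^3 - 7*m^2 + 7*m + 15) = (m - 5)*(m - 3)*(m - 1)*(m^2 - 4*m - 5) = (m - 5)*(m - 3)*(m - 1)*(m + 1)*(m - 5)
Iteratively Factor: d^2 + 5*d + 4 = (d + 1)*(d + 4)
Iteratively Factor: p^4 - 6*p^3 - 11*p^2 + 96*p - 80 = (p - 4)*(p^3 - 2*p^2 - 19*p + 20) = (p - 5)*(p - 4)*(p^2 + 3*p - 4) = (p - 5)*(p - 4)*(p + 4)*(p - 1)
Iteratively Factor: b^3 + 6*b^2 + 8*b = (b + 4)*(b^2 + 2*b) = b*(b + 4)*(b + 2)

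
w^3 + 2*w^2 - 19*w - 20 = (w - 4)*(w + 1)*(w + 5)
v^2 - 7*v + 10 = (v - 5)*(v - 2)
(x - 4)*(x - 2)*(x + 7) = x^3 + x^2 - 34*x + 56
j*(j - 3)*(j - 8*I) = j^3 - 3*j^2 - 8*I*j^2 + 24*I*j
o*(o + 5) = o^2 + 5*o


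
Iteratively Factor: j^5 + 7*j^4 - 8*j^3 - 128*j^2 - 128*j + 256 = (j + 4)*(j^4 + 3*j^3 - 20*j^2 - 48*j + 64) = (j - 4)*(j + 4)*(j^3 + 7*j^2 + 8*j - 16) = (j - 4)*(j - 1)*(j + 4)*(j^2 + 8*j + 16) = (j - 4)*(j - 1)*(j + 4)^2*(j + 4)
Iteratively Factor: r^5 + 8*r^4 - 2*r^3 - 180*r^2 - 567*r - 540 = (r + 4)*(r^4 + 4*r^3 - 18*r^2 - 108*r - 135) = (r - 5)*(r + 4)*(r^3 + 9*r^2 + 27*r + 27) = (r - 5)*(r + 3)*(r + 4)*(r^2 + 6*r + 9) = (r - 5)*(r + 3)^2*(r + 4)*(r + 3)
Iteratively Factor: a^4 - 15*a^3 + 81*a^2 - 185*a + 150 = (a - 3)*(a^3 - 12*a^2 + 45*a - 50) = (a - 5)*(a - 3)*(a^2 - 7*a + 10) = (a - 5)*(a - 3)*(a - 2)*(a - 5)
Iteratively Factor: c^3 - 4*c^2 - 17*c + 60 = (c - 3)*(c^2 - c - 20) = (c - 3)*(c + 4)*(c - 5)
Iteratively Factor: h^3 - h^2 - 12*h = (h - 4)*(h^2 + 3*h) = h*(h - 4)*(h + 3)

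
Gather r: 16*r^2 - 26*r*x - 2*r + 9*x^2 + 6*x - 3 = 16*r^2 + r*(-26*x - 2) + 9*x^2 + 6*x - 3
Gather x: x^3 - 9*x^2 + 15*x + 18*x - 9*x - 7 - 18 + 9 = x^3 - 9*x^2 + 24*x - 16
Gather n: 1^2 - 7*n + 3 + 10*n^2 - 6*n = 10*n^2 - 13*n + 4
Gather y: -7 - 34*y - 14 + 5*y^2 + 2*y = 5*y^2 - 32*y - 21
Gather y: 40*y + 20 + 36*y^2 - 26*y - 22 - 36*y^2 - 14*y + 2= 0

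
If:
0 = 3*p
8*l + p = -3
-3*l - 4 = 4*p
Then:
No Solution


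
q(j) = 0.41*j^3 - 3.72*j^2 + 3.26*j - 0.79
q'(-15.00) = 391.61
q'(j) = 1.23*j^2 - 7.44*j + 3.26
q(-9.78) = -772.02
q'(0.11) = 2.46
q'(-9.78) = 193.67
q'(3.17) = -7.96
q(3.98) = -20.89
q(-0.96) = -7.71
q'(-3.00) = 36.65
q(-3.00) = -55.12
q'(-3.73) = 48.12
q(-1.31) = -12.37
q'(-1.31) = 15.12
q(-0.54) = -3.70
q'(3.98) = -6.87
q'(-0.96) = 11.54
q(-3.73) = -85.98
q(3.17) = -14.78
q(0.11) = -0.48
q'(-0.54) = 7.64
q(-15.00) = -2270.44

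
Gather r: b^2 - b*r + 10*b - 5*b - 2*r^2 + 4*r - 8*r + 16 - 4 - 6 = b^2 + 5*b - 2*r^2 + r*(-b - 4) + 6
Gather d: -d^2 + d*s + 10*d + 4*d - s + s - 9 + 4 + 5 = -d^2 + d*(s + 14)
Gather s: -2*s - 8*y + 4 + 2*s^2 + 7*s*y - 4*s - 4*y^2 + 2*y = 2*s^2 + s*(7*y - 6) - 4*y^2 - 6*y + 4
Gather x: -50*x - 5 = -50*x - 5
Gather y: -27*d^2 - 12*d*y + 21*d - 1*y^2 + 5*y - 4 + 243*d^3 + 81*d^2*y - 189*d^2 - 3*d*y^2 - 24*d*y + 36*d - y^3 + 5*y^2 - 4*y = 243*d^3 - 216*d^2 + 57*d - y^3 + y^2*(4 - 3*d) + y*(81*d^2 - 36*d + 1) - 4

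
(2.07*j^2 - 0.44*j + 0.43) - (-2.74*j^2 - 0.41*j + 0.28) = 4.81*j^2 - 0.03*j + 0.15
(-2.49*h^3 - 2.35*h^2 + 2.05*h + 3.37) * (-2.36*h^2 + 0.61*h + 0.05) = 5.8764*h^5 + 4.0271*h^4 - 6.396*h^3 - 6.8202*h^2 + 2.1582*h + 0.1685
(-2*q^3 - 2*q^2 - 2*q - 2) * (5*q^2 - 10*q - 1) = -10*q^5 + 10*q^4 + 12*q^3 + 12*q^2 + 22*q + 2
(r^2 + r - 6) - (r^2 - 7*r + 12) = 8*r - 18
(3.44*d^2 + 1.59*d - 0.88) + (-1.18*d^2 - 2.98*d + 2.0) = 2.26*d^2 - 1.39*d + 1.12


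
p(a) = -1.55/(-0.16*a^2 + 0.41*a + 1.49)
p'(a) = -1.55*(0.32*a - 0.41)/(-0.16*a^2 + 0.41*a + 1.49)^2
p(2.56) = -1.04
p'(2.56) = -0.29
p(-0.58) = -1.29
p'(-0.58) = 0.64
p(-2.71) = 1.95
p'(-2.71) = 3.12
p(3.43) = -1.53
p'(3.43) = -1.04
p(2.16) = -0.95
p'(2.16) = -0.16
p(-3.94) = 0.59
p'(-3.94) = 0.38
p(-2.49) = 2.96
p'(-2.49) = 6.84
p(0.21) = -0.99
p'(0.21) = 0.22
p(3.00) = -1.21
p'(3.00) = -0.52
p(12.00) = 0.09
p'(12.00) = -0.02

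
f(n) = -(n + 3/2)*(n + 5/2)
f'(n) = -2*n - 4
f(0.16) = -4.42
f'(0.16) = -4.32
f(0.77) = -7.42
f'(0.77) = -5.54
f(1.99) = -15.67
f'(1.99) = -7.98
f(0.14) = -4.33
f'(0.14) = -4.28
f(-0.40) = -2.31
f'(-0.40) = -3.20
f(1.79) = -14.11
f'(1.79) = -7.58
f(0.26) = -4.86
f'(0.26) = -4.52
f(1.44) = -11.58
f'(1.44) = -6.88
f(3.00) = -24.75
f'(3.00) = -10.00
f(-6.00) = -15.75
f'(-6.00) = 8.00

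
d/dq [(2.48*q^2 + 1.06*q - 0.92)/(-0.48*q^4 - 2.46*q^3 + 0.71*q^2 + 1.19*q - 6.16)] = (2.3808*q^5 + 7.6272*q^4 + 3.4488*q^3 - 4.591*q^2 - 29.2472*q - 5.4348)/(0.2304*q^8 + 2.3616*q^7 + 5.37*q^6 - 4.6356*q^5 + 0.5629*q^4 + 31.997*q^3 - 7.3311*q^2 - 14.6608*q + 37.9456)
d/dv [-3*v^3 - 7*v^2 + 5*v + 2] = -9*v^2 - 14*v + 5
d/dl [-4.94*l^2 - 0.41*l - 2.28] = -9.88*l - 0.41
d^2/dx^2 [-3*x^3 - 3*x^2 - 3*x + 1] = -18*x - 6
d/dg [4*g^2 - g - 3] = 8*g - 1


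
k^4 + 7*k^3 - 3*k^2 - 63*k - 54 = (k - 3)*(k + 1)*(k + 3)*(k + 6)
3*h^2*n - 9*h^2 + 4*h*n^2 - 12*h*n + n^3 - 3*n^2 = (h + n)*(3*h + n)*(n - 3)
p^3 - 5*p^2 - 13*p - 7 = (p - 7)*(p + 1)^2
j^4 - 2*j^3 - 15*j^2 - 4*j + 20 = (j - 5)*(j - 1)*(j + 2)^2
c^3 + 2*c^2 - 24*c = c*(c - 4)*(c + 6)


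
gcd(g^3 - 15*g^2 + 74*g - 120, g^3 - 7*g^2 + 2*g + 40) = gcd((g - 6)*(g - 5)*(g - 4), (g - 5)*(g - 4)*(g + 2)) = g^2 - 9*g + 20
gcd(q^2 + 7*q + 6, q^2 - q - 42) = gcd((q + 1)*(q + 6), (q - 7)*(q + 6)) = q + 6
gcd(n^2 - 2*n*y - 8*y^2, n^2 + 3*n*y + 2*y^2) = n + 2*y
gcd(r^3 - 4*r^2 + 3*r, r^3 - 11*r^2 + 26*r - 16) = r - 1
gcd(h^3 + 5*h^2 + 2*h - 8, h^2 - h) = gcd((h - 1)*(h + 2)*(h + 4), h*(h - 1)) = h - 1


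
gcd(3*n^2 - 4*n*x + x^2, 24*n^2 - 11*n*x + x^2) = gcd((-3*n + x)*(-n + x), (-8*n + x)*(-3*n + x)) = -3*n + x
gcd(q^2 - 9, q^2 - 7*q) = 1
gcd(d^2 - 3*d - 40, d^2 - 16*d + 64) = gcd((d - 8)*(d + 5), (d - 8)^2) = d - 8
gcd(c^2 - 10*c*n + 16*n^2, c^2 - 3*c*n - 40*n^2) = c - 8*n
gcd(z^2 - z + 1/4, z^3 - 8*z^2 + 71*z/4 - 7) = z - 1/2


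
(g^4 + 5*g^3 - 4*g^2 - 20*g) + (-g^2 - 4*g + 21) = g^4 + 5*g^3 - 5*g^2 - 24*g + 21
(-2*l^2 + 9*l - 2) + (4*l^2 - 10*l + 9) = 2*l^2 - l + 7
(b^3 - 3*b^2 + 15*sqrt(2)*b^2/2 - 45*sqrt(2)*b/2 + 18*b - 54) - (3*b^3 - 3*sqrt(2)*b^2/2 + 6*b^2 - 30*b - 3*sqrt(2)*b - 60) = -2*b^3 - 9*b^2 + 9*sqrt(2)*b^2 - 39*sqrt(2)*b/2 + 48*b + 6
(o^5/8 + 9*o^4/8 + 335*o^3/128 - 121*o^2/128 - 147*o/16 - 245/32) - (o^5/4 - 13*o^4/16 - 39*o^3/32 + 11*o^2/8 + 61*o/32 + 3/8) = -o^5/8 + 31*o^4/16 + 491*o^3/128 - 297*o^2/128 - 355*o/32 - 257/32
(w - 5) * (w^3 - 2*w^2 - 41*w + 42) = w^4 - 7*w^3 - 31*w^2 + 247*w - 210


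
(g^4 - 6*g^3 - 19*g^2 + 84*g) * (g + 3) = g^5 - 3*g^4 - 37*g^3 + 27*g^2 + 252*g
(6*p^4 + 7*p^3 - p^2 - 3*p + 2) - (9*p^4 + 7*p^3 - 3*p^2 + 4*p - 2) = -3*p^4 + 2*p^2 - 7*p + 4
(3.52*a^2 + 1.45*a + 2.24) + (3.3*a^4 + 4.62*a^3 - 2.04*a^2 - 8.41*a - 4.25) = 3.3*a^4 + 4.62*a^3 + 1.48*a^2 - 6.96*a - 2.01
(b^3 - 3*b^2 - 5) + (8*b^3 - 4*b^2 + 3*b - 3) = 9*b^3 - 7*b^2 + 3*b - 8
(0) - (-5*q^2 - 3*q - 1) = 5*q^2 + 3*q + 1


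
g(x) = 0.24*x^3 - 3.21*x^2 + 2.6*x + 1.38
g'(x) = 0.72*x^2 - 6.42*x + 2.6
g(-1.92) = -17.14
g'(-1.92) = 17.58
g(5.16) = -37.70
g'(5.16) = -11.36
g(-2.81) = -36.60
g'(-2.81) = 26.33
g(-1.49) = -10.41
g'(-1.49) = 13.76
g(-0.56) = -1.12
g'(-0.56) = 6.42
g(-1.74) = -14.13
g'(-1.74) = 15.95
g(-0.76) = -2.56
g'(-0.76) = 7.90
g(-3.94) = -73.37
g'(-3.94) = 39.07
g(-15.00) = -1569.87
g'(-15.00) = 260.90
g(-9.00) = -456.99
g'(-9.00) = 118.70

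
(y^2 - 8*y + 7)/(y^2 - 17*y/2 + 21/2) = 2*(y - 1)/(2*y - 3)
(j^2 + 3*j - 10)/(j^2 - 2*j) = (j + 5)/j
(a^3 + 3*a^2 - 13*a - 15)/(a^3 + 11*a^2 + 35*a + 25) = (a - 3)/(a + 5)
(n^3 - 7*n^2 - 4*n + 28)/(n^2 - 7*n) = n - 4/n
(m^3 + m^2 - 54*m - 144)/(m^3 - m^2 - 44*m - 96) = (m + 6)/(m + 4)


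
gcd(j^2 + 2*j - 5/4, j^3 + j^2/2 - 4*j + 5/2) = j + 5/2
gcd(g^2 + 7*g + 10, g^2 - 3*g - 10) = g + 2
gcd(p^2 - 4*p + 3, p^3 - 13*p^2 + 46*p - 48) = p - 3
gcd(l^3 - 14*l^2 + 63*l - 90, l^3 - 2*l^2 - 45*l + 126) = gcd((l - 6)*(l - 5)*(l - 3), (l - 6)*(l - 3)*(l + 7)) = l^2 - 9*l + 18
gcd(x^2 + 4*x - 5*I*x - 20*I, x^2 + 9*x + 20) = x + 4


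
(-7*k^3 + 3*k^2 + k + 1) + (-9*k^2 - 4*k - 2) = -7*k^3 - 6*k^2 - 3*k - 1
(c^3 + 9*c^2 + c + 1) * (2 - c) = -c^4 - 7*c^3 + 17*c^2 + c + 2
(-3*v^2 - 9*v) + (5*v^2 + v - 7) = 2*v^2 - 8*v - 7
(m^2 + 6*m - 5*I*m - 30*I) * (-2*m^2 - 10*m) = -2*m^4 - 22*m^3 + 10*I*m^3 - 60*m^2 + 110*I*m^2 + 300*I*m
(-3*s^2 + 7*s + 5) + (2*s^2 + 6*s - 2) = -s^2 + 13*s + 3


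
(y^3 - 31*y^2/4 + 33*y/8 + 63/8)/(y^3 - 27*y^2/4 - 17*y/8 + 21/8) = (2*y - 3)/(2*y - 1)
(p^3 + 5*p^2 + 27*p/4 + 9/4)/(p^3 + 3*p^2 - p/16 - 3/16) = 4*(4*p^2 + 8*p + 3)/(16*p^2 - 1)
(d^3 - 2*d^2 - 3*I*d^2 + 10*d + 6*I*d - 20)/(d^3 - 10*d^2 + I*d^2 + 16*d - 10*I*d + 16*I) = (d^2 - 3*I*d + 10)/(d^2 + d*(-8 + I) - 8*I)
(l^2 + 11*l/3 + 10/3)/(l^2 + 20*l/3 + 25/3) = (l + 2)/(l + 5)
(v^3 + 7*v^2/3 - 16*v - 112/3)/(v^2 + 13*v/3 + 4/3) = (3*v^2 - 5*v - 28)/(3*v + 1)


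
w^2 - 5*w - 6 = (w - 6)*(w + 1)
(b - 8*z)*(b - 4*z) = b^2 - 12*b*z + 32*z^2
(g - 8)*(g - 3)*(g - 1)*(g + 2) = g^4 - 10*g^3 + 11*g^2 + 46*g - 48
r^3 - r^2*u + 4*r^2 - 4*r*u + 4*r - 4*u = (r + 2)^2*(r - u)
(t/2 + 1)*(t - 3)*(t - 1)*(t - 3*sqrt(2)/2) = t^4/2 - 3*sqrt(2)*t^3/4 - t^3 - 5*t^2/2 + 3*sqrt(2)*t^2/2 + 3*t + 15*sqrt(2)*t/4 - 9*sqrt(2)/2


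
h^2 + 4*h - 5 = (h - 1)*(h + 5)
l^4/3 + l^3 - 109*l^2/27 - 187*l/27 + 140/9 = (l/3 + 1)*(l - 7/3)*(l - 5/3)*(l + 4)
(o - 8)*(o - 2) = o^2 - 10*o + 16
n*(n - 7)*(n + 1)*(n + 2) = n^4 - 4*n^3 - 19*n^2 - 14*n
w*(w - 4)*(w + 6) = w^3 + 2*w^2 - 24*w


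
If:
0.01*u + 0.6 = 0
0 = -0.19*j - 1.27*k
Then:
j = -6.68421052631579*k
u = -60.00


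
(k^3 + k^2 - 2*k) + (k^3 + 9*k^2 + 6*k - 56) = 2*k^3 + 10*k^2 + 4*k - 56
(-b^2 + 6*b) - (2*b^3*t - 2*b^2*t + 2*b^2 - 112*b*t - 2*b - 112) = -2*b^3*t + 2*b^2*t - 3*b^2 + 112*b*t + 8*b + 112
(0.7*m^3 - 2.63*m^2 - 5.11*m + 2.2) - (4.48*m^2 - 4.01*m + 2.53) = 0.7*m^3 - 7.11*m^2 - 1.1*m - 0.33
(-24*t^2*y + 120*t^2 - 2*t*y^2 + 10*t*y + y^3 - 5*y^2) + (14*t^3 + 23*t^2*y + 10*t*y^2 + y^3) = 14*t^3 - t^2*y + 120*t^2 + 8*t*y^2 + 10*t*y + 2*y^3 - 5*y^2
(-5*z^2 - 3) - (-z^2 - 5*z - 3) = -4*z^2 + 5*z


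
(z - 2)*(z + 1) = z^2 - z - 2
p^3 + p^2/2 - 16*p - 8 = (p - 4)*(p + 1/2)*(p + 4)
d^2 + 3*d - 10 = (d - 2)*(d + 5)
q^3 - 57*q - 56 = (q - 8)*(q + 1)*(q + 7)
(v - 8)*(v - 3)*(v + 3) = v^3 - 8*v^2 - 9*v + 72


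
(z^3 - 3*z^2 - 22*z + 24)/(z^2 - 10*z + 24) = (z^2 + 3*z - 4)/(z - 4)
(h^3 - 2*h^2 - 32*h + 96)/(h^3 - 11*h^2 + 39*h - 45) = (h^3 - 2*h^2 - 32*h + 96)/(h^3 - 11*h^2 + 39*h - 45)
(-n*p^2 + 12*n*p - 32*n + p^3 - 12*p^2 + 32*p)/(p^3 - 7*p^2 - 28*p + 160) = (-n + p)/(p + 5)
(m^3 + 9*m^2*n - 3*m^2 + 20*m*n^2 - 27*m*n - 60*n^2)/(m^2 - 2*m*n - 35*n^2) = (m^2 + 4*m*n - 3*m - 12*n)/(m - 7*n)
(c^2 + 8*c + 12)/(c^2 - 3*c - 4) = (c^2 + 8*c + 12)/(c^2 - 3*c - 4)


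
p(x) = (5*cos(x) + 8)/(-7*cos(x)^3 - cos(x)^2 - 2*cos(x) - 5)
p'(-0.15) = 0.17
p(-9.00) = 2.68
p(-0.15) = -0.88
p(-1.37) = -1.64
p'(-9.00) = 16.70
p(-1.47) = -1.63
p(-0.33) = -0.93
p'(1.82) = 0.17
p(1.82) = -1.52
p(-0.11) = -0.87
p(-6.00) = -0.91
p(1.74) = -1.54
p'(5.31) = 0.94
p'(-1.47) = -0.20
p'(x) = (5*cos(x) + 8)*(-21*sin(x)*cos(x)^2 - 2*sin(x)*cos(x) - 2*sin(x))/(-7*cos(x)^3 - cos(x)^2 - 2*cos(x) - 5)^2 - 5*sin(x)/(-7*cos(x)^3 - cos(x)^2 - 2*cos(x) - 5) = (-70*cos(x)^3 - 173*cos(x)^2 - 16*cos(x) + 9)*sin(x)/(7*cos(x)^3 + cos(x)^2 + 2*cos(x) + 5)^2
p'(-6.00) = -0.32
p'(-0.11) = 0.12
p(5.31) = -1.41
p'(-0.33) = 0.38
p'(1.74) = 0.32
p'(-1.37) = 0.05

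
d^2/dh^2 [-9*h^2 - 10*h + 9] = -18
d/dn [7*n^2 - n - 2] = 14*n - 1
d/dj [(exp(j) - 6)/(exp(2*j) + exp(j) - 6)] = (12 - exp(j))*exp(2*j)/(exp(4*j) + 2*exp(3*j) - 11*exp(2*j) - 12*exp(j) + 36)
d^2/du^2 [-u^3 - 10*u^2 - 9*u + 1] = -6*u - 20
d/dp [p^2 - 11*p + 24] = 2*p - 11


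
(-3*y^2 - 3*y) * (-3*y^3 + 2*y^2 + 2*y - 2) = 9*y^5 + 3*y^4 - 12*y^3 + 6*y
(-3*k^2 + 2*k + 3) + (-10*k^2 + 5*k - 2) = -13*k^2 + 7*k + 1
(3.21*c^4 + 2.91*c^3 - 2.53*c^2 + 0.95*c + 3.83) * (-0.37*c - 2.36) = -1.1877*c^5 - 8.6523*c^4 - 5.9315*c^3 + 5.6193*c^2 - 3.6591*c - 9.0388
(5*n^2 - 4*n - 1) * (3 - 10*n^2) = -50*n^4 + 40*n^3 + 25*n^2 - 12*n - 3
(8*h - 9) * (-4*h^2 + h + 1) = -32*h^3 + 44*h^2 - h - 9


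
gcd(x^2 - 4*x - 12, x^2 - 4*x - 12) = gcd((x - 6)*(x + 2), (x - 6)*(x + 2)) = x^2 - 4*x - 12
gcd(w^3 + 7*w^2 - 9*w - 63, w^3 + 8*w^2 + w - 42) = w^2 + 10*w + 21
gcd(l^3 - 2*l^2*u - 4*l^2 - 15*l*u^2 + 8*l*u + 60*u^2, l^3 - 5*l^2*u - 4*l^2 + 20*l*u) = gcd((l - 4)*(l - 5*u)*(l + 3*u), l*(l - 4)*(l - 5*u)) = -l^2 + 5*l*u + 4*l - 20*u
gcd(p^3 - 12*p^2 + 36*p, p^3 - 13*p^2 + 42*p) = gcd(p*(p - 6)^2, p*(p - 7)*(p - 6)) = p^2 - 6*p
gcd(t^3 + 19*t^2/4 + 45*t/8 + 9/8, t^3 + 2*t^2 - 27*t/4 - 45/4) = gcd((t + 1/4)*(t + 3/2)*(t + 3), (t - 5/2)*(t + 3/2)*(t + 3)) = t^2 + 9*t/2 + 9/2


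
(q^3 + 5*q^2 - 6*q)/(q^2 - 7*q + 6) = q*(q + 6)/(q - 6)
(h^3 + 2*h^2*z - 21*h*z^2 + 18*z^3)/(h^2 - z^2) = (h^2 + 3*h*z - 18*z^2)/(h + z)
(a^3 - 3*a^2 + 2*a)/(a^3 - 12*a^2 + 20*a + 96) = a*(a^2 - 3*a + 2)/(a^3 - 12*a^2 + 20*a + 96)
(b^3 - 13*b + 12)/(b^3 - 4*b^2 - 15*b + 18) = (b^2 + b - 12)/(b^2 - 3*b - 18)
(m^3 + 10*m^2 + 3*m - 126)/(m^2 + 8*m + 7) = (m^2 + 3*m - 18)/(m + 1)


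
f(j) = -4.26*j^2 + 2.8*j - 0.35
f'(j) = 2.8 - 8.52*j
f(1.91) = -10.54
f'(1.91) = -13.47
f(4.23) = -64.73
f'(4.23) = -33.24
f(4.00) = -57.31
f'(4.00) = -31.28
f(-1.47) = -13.67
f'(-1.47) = 15.32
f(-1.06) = -8.10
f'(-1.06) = 11.83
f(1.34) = -4.25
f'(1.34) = -8.62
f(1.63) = -7.10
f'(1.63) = -11.09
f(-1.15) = -9.20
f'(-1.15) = 12.60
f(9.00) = -320.21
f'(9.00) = -73.88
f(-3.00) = -47.09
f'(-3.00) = 28.36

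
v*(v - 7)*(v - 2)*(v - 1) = v^4 - 10*v^3 + 23*v^2 - 14*v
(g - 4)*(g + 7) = g^2 + 3*g - 28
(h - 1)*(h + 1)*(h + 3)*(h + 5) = h^4 + 8*h^3 + 14*h^2 - 8*h - 15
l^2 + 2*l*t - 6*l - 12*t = (l - 6)*(l + 2*t)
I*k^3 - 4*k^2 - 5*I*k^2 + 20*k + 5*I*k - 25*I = (k - 5)*(k + 5*I)*(I*k + 1)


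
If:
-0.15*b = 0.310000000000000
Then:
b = -2.07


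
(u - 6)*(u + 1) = u^2 - 5*u - 6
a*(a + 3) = a^2 + 3*a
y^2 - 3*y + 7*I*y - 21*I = (y - 3)*(y + 7*I)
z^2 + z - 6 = (z - 2)*(z + 3)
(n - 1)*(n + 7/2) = n^2 + 5*n/2 - 7/2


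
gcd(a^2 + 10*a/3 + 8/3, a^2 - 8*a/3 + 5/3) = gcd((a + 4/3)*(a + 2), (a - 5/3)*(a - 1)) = 1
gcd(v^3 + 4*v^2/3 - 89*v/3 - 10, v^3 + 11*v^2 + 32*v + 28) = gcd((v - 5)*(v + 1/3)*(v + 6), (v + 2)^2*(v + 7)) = 1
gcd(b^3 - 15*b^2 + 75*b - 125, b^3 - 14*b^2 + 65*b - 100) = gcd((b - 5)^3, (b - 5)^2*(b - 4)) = b^2 - 10*b + 25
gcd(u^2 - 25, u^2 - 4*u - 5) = u - 5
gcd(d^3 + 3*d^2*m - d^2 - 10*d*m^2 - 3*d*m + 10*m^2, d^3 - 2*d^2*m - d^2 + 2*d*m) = d^2 - 2*d*m - d + 2*m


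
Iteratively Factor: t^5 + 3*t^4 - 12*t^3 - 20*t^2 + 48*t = (t + 4)*(t^4 - t^3 - 8*t^2 + 12*t) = (t + 3)*(t + 4)*(t^3 - 4*t^2 + 4*t) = (t - 2)*(t + 3)*(t + 4)*(t^2 - 2*t) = (t - 2)^2*(t + 3)*(t + 4)*(t)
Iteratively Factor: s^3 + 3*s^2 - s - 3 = (s - 1)*(s^2 + 4*s + 3) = (s - 1)*(s + 3)*(s + 1)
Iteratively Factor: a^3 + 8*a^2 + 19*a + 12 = (a + 1)*(a^2 + 7*a + 12) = (a + 1)*(a + 4)*(a + 3)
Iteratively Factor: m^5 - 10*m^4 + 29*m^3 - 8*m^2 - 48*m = (m + 1)*(m^4 - 11*m^3 + 40*m^2 - 48*m) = (m - 4)*(m + 1)*(m^3 - 7*m^2 + 12*m) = (m - 4)^2*(m + 1)*(m^2 - 3*m) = (m - 4)^2*(m - 3)*(m + 1)*(m)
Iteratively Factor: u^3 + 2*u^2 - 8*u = (u)*(u^2 + 2*u - 8) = u*(u + 4)*(u - 2)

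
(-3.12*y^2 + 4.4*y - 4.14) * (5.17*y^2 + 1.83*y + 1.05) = -16.1304*y^4 + 17.0384*y^3 - 16.6278*y^2 - 2.9562*y - 4.347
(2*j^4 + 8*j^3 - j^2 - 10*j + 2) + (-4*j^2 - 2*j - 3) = 2*j^4 + 8*j^3 - 5*j^2 - 12*j - 1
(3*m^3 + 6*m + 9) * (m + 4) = 3*m^4 + 12*m^3 + 6*m^2 + 33*m + 36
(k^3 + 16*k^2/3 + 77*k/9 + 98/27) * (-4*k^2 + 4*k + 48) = -4*k^5 - 52*k^4/3 + 316*k^3/9 + 7444*k^2/27 + 11480*k/27 + 1568/9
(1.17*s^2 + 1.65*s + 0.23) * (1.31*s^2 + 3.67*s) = 1.5327*s^4 + 6.4554*s^3 + 6.3568*s^2 + 0.8441*s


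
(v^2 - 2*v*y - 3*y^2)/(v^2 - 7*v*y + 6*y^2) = (v^2 - 2*v*y - 3*y^2)/(v^2 - 7*v*y + 6*y^2)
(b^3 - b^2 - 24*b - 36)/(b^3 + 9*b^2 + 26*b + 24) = (b - 6)/(b + 4)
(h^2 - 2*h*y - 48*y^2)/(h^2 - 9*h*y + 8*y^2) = (-h - 6*y)/(-h + y)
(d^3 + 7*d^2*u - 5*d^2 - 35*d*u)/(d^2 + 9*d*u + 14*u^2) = d*(d - 5)/(d + 2*u)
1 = 1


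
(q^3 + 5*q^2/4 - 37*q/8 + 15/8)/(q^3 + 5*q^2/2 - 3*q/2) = (q - 5/4)/q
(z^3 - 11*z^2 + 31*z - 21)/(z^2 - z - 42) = (z^2 - 4*z + 3)/(z + 6)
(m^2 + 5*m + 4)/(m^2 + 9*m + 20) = (m + 1)/(m + 5)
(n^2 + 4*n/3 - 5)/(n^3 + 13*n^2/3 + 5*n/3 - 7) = (3*n - 5)/(3*n^2 + 4*n - 7)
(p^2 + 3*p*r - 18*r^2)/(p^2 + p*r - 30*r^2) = (p - 3*r)/(p - 5*r)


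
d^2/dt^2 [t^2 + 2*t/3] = 2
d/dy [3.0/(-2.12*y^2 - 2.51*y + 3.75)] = (12.72*y + 7.53)/(2.12*y^2 + 2.51*y - 3.75)^2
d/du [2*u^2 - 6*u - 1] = 4*u - 6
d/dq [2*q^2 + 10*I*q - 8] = 4*q + 10*I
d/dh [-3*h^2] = -6*h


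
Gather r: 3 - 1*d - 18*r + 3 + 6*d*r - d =-2*d + r*(6*d - 18) + 6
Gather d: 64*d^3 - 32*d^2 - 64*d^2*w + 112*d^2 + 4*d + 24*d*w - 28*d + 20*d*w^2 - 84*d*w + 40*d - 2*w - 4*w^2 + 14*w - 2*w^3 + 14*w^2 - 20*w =64*d^3 + d^2*(80 - 64*w) + d*(20*w^2 - 60*w + 16) - 2*w^3 + 10*w^2 - 8*w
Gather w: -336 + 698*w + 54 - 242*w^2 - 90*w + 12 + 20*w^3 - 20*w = 20*w^3 - 242*w^2 + 588*w - 270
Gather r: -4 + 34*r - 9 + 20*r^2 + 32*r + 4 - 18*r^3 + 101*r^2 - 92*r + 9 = -18*r^3 + 121*r^2 - 26*r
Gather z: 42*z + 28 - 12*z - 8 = 30*z + 20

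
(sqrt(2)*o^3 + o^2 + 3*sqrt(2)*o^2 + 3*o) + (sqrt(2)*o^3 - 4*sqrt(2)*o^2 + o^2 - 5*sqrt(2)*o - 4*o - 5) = 2*sqrt(2)*o^3 - sqrt(2)*o^2 + 2*o^2 - 5*sqrt(2)*o - o - 5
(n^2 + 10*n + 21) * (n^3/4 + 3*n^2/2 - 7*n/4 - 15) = n^5/4 + 4*n^4 + 37*n^3/2 - n^2 - 747*n/4 - 315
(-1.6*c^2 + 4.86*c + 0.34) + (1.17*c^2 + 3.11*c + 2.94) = -0.43*c^2 + 7.97*c + 3.28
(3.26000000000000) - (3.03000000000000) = 0.230000000000000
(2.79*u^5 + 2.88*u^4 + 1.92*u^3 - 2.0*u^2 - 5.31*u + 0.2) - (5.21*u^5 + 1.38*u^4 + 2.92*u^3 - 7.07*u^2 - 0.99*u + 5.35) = -2.42*u^5 + 1.5*u^4 - 1.0*u^3 + 5.07*u^2 - 4.32*u - 5.15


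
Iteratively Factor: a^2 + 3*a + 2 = (a + 1)*(a + 2)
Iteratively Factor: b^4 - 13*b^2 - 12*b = (b - 4)*(b^3 + 4*b^2 + 3*b) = (b - 4)*(b + 3)*(b^2 + b) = b*(b - 4)*(b + 3)*(b + 1)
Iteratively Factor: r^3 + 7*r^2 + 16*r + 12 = (r + 2)*(r^2 + 5*r + 6) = (r + 2)*(r + 3)*(r + 2)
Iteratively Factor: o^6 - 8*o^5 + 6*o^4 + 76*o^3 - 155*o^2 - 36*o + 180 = (o - 3)*(o^5 - 5*o^4 - 9*o^3 + 49*o^2 - 8*o - 60) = (o - 3)*(o - 2)*(o^4 - 3*o^3 - 15*o^2 + 19*o + 30) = (o - 3)*(o - 2)*(o + 3)*(o^3 - 6*o^2 + 3*o + 10) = (o - 3)*(o - 2)^2*(o + 3)*(o^2 - 4*o - 5) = (o - 5)*(o - 3)*(o - 2)^2*(o + 3)*(o + 1)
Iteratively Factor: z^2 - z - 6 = (z + 2)*(z - 3)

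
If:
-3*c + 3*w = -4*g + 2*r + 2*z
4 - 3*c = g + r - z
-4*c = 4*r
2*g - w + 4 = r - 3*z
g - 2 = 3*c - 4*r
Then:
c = -2/15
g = 16/15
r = 2/15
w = -18/5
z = -16/5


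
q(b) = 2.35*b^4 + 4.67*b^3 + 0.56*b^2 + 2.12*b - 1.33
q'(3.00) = 385.37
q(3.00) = 326.51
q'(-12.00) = -14237.08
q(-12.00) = 40713.71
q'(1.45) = 61.86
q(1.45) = 27.55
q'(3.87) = 761.11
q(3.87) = 813.06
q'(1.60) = 78.28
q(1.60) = 38.02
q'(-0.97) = 5.64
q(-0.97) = -5.04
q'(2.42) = 220.10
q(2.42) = 153.86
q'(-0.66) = 4.78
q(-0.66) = -3.38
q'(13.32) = 24717.43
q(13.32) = 85137.68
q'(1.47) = 63.90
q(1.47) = 28.80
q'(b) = 9.4*b^3 + 14.01*b^2 + 1.12*b + 2.12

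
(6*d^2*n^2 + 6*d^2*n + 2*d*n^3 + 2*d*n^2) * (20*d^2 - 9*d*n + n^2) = 120*d^4*n^2 + 120*d^4*n - 14*d^3*n^3 - 14*d^3*n^2 - 12*d^2*n^4 - 12*d^2*n^3 + 2*d*n^5 + 2*d*n^4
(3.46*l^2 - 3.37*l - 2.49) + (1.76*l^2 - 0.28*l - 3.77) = 5.22*l^2 - 3.65*l - 6.26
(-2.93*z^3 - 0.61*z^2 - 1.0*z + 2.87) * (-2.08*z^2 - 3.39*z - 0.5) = 6.0944*z^5 + 11.2015*z^4 + 5.6129*z^3 - 2.2746*z^2 - 9.2293*z - 1.435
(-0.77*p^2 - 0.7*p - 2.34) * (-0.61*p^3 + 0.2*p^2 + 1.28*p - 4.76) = 0.4697*p^5 + 0.273*p^4 + 0.3018*p^3 + 2.3012*p^2 + 0.3368*p + 11.1384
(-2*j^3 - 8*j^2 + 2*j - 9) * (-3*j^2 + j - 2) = 6*j^5 + 22*j^4 - 10*j^3 + 45*j^2 - 13*j + 18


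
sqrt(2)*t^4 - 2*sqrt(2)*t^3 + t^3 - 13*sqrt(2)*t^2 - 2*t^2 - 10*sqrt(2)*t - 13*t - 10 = (t - 5)*(t + 1)*(t + 2)*(sqrt(2)*t + 1)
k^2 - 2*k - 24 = (k - 6)*(k + 4)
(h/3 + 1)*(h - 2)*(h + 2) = h^3/3 + h^2 - 4*h/3 - 4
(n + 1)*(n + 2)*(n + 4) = n^3 + 7*n^2 + 14*n + 8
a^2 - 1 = (a - 1)*(a + 1)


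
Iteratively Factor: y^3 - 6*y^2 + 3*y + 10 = (y - 2)*(y^2 - 4*y - 5) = (y - 5)*(y - 2)*(y + 1)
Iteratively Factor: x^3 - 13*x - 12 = (x + 1)*(x^2 - x - 12) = (x - 4)*(x + 1)*(x + 3)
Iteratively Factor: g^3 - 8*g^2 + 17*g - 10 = (g - 2)*(g^2 - 6*g + 5) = (g - 2)*(g - 1)*(g - 5)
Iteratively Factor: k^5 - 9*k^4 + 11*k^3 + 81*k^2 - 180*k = (k + 3)*(k^4 - 12*k^3 + 47*k^2 - 60*k) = k*(k + 3)*(k^3 - 12*k^2 + 47*k - 60) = k*(k - 4)*(k + 3)*(k^2 - 8*k + 15) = k*(k - 5)*(k - 4)*(k + 3)*(k - 3)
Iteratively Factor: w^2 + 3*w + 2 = (w + 2)*(w + 1)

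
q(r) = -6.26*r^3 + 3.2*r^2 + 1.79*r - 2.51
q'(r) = -18.78*r^2 + 6.4*r + 1.79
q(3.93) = -326.02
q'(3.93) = -263.11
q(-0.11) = -2.66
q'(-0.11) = 0.86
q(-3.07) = 203.28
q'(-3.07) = -194.86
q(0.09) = -2.33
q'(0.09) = 2.21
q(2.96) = -131.52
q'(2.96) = -143.81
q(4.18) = -396.31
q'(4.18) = -299.59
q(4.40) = -465.93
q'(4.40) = -333.63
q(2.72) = -99.94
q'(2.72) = -119.74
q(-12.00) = 11254.09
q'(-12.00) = -2779.33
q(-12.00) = 11254.09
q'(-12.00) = -2779.33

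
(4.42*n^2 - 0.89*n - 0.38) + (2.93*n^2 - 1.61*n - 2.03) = 7.35*n^2 - 2.5*n - 2.41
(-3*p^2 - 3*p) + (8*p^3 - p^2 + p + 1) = 8*p^3 - 4*p^2 - 2*p + 1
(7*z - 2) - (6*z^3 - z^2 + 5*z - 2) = -6*z^3 + z^2 + 2*z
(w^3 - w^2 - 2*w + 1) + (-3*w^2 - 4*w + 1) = w^3 - 4*w^2 - 6*w + 2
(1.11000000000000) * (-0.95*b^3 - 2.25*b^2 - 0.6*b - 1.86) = -1.0545*b^3 - 2.4975*b^2 - 0.666*b - 2.0646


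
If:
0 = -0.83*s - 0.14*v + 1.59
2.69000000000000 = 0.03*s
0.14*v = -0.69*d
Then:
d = 105.56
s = 89.67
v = -520.24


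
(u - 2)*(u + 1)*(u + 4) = u^3 + 3*u^2 - 6*u - 8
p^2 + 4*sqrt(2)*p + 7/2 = (p + sqrt(2)/2)*(p + 7*sqrt(2)/2)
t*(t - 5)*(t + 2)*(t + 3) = t^4 - 19*t^2 - 30*t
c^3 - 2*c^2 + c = c*(c - 1)^2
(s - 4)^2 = s^2 - 8*s + 16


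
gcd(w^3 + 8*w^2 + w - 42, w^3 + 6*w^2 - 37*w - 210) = w + 7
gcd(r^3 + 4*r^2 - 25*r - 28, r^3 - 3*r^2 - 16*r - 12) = r + 1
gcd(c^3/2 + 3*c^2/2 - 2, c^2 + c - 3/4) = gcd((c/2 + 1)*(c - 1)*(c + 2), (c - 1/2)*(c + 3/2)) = 1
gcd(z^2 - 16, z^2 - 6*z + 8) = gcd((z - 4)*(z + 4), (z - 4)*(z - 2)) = z - 4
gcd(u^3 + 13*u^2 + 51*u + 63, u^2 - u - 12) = u + 3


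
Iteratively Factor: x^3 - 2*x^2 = (x)*(x^2 - 2*x) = x*(x - 2)*(x)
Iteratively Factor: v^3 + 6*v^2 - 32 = (v + 4)*(v^2 + 2*v - 8) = (v - 2)*(v + 4)*(v + 4)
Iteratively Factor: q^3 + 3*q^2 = (q + 3)*(q^2) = q*(q + 3)*(q)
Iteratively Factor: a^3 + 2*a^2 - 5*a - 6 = (a + 1)*(a^2 + a - 6) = (a + 1)*(a + 3)*(a - 2)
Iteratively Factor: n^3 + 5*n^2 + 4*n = (n + 1)*(n^2 + 4*n) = n*(n + 1)*(n + 4)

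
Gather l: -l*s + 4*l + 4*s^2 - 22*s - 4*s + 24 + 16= l*(4 - s) + 4*s^2 - 26*s + 40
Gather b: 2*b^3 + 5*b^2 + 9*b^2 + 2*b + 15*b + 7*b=2*b^3 + 14*b^2 + 24*b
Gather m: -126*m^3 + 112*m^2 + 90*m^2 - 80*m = -126*m^3 + 202*m^2 - 80*m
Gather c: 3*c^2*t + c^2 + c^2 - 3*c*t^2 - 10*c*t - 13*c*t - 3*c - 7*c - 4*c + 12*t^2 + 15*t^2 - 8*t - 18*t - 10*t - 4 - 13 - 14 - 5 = c^2*(3*t + 2) + c*(-3*t^2 - 23*t - 14) + 27*t^2 - 36*t - 36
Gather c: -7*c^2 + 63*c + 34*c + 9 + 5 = -7*c^2 + 97*c + 14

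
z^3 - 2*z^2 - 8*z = z*(z - 4)*(z + 2)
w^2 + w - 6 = (w - 2)*(w + 3)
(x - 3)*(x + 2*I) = x^2 - 3*x + 2*I*x - 6*I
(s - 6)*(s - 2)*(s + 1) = s^3 - 7*s^2 + 4*s + 12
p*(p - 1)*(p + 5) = p^3 + 4*p^2 - 5*p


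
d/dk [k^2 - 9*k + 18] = 2*k - 9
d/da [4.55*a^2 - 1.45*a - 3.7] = 9.1*a - 1.45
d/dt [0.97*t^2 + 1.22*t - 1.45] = 1.94*t + 1.22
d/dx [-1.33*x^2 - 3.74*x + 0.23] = -2.66*x - 3.74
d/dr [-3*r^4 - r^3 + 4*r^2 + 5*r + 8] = -12*r^3 - 3*r^2 + 8*r + 5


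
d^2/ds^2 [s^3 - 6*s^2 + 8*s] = 6*s - 12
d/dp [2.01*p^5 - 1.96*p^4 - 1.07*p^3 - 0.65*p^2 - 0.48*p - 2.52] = 10.05*p^4 - 7.84*p^3 - 3.21*p^2 - 1.3*p - 0.48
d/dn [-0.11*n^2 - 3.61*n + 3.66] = -0.22*n - 3.61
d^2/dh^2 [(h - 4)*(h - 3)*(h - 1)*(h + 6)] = 12*h^2 - 12*h - 58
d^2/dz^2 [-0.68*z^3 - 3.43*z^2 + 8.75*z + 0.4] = -4.08*z - 6.86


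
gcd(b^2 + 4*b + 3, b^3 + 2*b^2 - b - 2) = b + 1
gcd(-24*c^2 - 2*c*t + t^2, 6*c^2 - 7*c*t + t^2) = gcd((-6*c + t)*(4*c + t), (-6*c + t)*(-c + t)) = -6*c + t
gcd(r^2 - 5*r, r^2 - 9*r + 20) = r - 5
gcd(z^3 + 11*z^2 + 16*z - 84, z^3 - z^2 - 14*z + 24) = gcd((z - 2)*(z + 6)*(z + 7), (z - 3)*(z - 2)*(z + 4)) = z - 2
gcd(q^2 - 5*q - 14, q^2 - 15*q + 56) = q - 7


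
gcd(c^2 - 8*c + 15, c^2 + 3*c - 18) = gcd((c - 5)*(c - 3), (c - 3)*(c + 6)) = c - 3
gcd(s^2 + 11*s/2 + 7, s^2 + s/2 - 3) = s + 2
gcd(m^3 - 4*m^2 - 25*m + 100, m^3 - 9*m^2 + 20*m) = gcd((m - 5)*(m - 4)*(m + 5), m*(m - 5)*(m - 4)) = m^2 - 9*m + 20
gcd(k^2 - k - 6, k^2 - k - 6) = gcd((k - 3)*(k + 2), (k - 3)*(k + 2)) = k^2 - k - 6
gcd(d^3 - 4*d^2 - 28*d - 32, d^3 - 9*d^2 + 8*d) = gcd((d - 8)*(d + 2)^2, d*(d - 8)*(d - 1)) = d - 8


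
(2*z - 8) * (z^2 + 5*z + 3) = 2*z^3 + 2*z^2 - 34*z - 24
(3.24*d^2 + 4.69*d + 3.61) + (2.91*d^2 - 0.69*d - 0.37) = 6.15*d^2 + 4.0*d + 3.24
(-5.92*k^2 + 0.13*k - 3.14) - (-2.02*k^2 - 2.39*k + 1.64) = -3.9*k^2 + 2.52*k - 4.78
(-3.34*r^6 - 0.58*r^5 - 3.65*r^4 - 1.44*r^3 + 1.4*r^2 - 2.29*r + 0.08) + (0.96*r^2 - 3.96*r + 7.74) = -3.34*r^6 - 0.58*r^5 - 3.65*r^4 - 1.44*r^3 + 2.36*r^2 - 6.25*r + 7.82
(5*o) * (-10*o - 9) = -50*o^2 - 45*o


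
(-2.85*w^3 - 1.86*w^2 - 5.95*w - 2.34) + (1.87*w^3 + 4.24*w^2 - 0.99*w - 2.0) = -0.98*w^3 + 2.38*w^2 - 6.94*w - 4.34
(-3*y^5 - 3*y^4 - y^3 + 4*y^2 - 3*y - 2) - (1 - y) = -3*y^5 - 3*y^4 - y^3 + 4*y^2 - 2*y - 3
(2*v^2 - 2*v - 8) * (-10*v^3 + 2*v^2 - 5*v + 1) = -20*v^5 + 24*v^4 + 66*v^3 - 4*v^2 + 38*v - 8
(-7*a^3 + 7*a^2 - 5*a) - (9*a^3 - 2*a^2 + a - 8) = -16*a^3 + 9*a^2 - 6*a + 8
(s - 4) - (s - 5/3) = -7/3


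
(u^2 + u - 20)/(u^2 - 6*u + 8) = (u + 5)/(u - 2)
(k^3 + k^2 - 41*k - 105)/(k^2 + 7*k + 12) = (k^2 - 2*k - 35)/(k + 4)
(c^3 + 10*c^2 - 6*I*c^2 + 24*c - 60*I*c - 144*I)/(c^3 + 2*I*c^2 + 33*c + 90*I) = (c^2 + 10*c + 24)/(c^2 + 8*I*c - 15)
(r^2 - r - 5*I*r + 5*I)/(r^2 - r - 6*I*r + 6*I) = (r - 5*I)/(r - 6*I)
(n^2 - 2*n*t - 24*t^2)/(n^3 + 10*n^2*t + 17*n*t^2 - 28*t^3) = (-n + 6*t)/(-n^2 - 6*n*t + 7*t^2)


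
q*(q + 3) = q^2 + 3*q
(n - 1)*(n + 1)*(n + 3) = n^3 + 3*n^2 - n - 3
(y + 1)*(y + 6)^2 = y^3 + 13*y^2 + 48*y + 36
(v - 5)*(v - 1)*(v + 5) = v^3 - v^2 - 25*v + 25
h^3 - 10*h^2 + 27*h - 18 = (h - 6)*(h - 3)*(h - 1)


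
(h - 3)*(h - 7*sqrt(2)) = h^2 - 7*sqrt(2)*h - 3*h + 21*sqrt(2)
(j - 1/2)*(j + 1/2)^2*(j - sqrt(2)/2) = j^4 - sqrt(2)*j^3/2 + j^3/2 - sqrt(2)*j^2/4 - j^2/4 - j/8 + sqrt(2)*j/8 + sqrt(2)/16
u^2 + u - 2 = (u - 1)*(u + 2)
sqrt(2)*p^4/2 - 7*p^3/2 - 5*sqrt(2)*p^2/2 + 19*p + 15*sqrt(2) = (p - 3*sqrt(2))*(p - 5*sqrt(2)/2)*(p + sqrt(2))*(sqrt(2)*p/2 + 1)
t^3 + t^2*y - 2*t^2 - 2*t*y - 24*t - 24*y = (t - 6)*(t + 4)*(t + y)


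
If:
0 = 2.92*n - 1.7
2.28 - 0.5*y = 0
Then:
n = 0.58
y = 4.56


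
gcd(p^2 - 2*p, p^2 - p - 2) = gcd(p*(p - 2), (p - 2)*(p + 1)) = p - 2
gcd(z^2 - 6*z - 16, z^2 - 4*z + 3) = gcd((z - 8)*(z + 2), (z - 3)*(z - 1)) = 1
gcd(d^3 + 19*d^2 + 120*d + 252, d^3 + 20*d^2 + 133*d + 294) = d^2 + 13*d + 42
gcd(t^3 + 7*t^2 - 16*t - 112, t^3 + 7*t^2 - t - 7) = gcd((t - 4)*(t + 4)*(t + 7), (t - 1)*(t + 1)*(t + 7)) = t + 7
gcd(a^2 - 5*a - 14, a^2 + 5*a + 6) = a + 2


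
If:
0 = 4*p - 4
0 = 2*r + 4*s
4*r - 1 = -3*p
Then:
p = 1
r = -1/2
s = 1/4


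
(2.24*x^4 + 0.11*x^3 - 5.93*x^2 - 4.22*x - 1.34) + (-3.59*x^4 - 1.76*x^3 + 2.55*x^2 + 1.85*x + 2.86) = -1.35*x^4 - 1.65*x^3 - 3.38*x^2 - 2.37*x + 1.52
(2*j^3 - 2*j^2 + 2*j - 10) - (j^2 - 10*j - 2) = 2*j^3 - 3*j^2 + 12*j - 8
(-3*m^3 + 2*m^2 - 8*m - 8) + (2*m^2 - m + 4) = -3*m^3 + 4*m^2 - 9*m - 4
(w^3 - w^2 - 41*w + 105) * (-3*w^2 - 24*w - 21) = -3*w^5 - 21*w^4 + 126*w^3 + 690*w^2 - 1659*w - 2205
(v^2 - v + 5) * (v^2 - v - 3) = v^4 - 2*v^3 + 3*v^2 - 2*v - 15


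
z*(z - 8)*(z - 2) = z^3 - 10*z^2 + 16*z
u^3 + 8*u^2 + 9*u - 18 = (u - 1)*(u + 3)*(u + 6)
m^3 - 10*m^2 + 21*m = m*(m - 7)*(m - 3)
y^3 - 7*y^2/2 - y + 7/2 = (y - 7/2)*(y - 1)*(y + 1)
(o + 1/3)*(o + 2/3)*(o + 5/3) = o^3 + 8*o^2/3 + 17*o/9 + 10/27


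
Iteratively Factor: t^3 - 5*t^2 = (t)*(t^2 - 5*t) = t^2*(t - 5)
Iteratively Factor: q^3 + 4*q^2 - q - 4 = (q - 1)*(q^2 + 5*q + 4) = (q - 1)*(q + 4)*(q + 1)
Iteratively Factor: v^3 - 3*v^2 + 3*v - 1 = (v - 1)*(v^2 - 2*v + 1) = (v - 1)^2*(v - 1)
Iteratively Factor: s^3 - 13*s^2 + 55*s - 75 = (s - 3)*(s^2 - 10*s + 25) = (s - 5)*(s - 3)*(s - 5)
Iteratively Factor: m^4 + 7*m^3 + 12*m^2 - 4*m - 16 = (m + 4)*(m^3 + 3*m^2 - 4) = (m + 2)*(m + 4)*(m^2 + m - 2) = (m + 2)^2*(m + 4)*(m - 1)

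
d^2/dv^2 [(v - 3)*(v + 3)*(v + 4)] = 6*v + 8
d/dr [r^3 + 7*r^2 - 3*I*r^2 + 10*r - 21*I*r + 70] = 3*r^2 + r*(14 - 6*I) + 10 - 21*I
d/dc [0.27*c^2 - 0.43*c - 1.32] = 0.54*c - 0.43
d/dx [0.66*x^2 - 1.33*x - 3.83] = 1.32*x - 1.33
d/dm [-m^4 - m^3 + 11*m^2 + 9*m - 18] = -4*m^3 - 3*m^2 + 22*m + 9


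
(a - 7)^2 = a^2 - 14*a + 49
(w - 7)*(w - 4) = w^2 - 11*w + 28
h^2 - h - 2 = (h - 2)*(h + 1)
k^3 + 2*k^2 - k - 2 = (k - 1)*(k + 1)*(k + 2)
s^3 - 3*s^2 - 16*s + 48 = (s - 4)*(s - 3)*(s + 4)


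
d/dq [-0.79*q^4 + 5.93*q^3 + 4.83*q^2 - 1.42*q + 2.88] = -3.16*q^3 + 17.79*q^2 + 9.66*q - 1.42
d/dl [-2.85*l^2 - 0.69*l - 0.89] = -5.7*l - 0.69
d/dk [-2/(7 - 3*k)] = -6/(3*k - 7)^2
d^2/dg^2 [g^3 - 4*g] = 6*g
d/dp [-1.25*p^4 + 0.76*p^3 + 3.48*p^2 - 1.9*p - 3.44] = -5.0*p^3 + 2.28*p^2 + 6.96*p - 1.9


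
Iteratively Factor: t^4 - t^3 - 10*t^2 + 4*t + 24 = (t - 2)*(t^3 + t^2 - 8*t - 12) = (t - 2)*(t + 2)*(t^2 - t - 6) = (t - 3)*(t - 2)*(t + 2)*(t + 2)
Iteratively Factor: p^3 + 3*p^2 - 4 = (p + 2)*(p^2 + p - 2) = (p + 2)^2*(p - 1)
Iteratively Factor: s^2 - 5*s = (s)*(s - 5)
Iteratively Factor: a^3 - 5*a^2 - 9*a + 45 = (a - 3)*(a^2 - 2*a - 15) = (a - 3)*(a + 3)*(a - 5)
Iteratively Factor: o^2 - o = (o)*(o - 1)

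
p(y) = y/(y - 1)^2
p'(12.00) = -0.00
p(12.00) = 0.10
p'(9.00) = -0.02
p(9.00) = 0.14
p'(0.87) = 851.16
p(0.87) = 51.48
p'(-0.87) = 0.02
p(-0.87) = -0.25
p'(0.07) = 1.33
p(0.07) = 0.08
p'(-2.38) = -0.04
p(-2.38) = -0.21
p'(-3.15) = -0.03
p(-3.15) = -0.18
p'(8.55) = -0.02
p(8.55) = 0.15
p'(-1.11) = -0.01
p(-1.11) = -0.25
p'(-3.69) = -0.03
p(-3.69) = -0.17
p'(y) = -2*y/(y - 1)^3 + (y - 1)^(-2)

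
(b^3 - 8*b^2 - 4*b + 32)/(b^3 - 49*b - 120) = (b^2 - 4)/(b^2 + 8*b + 15)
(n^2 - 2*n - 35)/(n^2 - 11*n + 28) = (n + 5)/(n - 4)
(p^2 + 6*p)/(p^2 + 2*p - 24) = p/(p - 4)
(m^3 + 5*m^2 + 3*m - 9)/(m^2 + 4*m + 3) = (m^2 + 2*m - 3)/(m + 1)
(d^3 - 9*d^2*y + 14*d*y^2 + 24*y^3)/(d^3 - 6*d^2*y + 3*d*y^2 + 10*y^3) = (d^2 - 10*d*y + 24*y^2)/(d^2 - 7*d*y + 10*y^2)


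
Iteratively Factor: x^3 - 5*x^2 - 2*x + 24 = (x + 2)*(x^2 - 7*x + 12) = (x - 3)*(x + 2)*(x - 4)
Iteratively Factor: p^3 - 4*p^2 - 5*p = (p + 1)*(p^2 - 5*p) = (p - 5)*(p + 1)*(p)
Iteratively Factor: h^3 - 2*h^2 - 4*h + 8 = (h - 2)*(h^2 - 4) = (h - 2)*(h + 2)*(h - 2)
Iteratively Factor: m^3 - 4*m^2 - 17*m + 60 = (m - 3)*(m^2 - m - 20) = (m - 5)*(m - 3)*(m + 4)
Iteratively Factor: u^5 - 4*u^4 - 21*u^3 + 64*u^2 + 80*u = (u - 5)*(u^4 + u^3 - 16*u^2 - 16*u) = u*(u - 5)*(u^3 + u^2 - 16*u - 16) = u*(u - 5)*(u - 4)*(u^2 + 5*u + 4) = u*(u - 5)*(u - 4)*(u + 1)*(u + 4)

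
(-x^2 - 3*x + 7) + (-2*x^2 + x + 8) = -3*x^2 - 2*x + 15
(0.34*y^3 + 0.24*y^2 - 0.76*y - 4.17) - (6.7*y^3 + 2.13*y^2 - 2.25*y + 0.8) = -6.36*y^3 - 1.89*y^2 + 1.49*y - 4.97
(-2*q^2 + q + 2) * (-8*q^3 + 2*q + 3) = 16*q^5 - 8*q^4 - 20*q^3 - 4*q^2 + 7*q + 6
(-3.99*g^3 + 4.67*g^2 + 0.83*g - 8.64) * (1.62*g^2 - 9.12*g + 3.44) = -6.4638*g^5 + 43.9542*g^4 - 54.9714*g^3 - 5.5016*g^2 + 81.652*g - 29.7216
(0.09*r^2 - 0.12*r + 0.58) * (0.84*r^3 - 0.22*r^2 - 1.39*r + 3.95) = 0.0756*r^5 - 0.1206*r^4 + 0.3885*r^3 + 0.3947*r^2 - 1.2802*r + 2.291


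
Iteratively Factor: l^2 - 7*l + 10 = (l - 5)*(l - 2)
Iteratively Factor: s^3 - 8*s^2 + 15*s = (s)*(s^2 - 8*s + 15) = s*(s - 5)*(s - 3)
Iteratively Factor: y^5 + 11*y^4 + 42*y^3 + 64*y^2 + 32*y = (y)*(y^4 + 11*y^3 + 42*y^2 + 64*y + 32) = y*(y + 1)*(y^3 + 10*y^2 + 32*y + 32) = y*(y + 1)*(y + 4)*(y^2 + 6*y + 8) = y*(y + 1)*(y + 4)^2*(y + 2)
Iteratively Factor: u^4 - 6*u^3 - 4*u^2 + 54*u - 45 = (u - 1)*(u^3 - 5*u^2 - 9*u + 45) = (u - 5)*(u - 1)*(u^2 - 9) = (u - 5)*(u - 3)*(u - 1)*(u + 3)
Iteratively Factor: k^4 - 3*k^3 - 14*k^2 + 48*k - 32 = (k - 4)*(k^3 + k^2 - 10*k + 8) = (k - 4)*(k - 2)*(k^2 + 3*k - 4) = (k - 4)*(k - 2)*(k + 4)*(k - 1)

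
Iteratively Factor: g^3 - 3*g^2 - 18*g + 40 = (g - 5)*(g^2 + 2*g - 8) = (g - 5)*(g - 2)*(g + 4)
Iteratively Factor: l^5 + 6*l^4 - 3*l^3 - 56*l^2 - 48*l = (l + 1)*(l^4 + 5*l^3 - 8*l^2 - 48*l) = l*(l + 1)*(l^3 + 5*l^2 - 8*l - 48) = l*(l + 1)*(l + 4)*(l^2 + l - 12) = l*(l + 1)*(l + 4)^2*(l - 3)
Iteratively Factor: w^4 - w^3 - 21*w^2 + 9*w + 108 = (w - 4)*(w^3 + 3*w^2 - 9*w - 27) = (w - 4)*(w - 3)*(w^2 + 6*w + 9) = (w - 4)*(w - 3)*(w + 3)*(w + 3)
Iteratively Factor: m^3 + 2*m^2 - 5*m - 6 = (m - 2)*(m^2 + 4*m + 3) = (m - 2)*(m + 3)*(m + 1)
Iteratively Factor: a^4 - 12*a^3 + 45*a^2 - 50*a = (a)*(a^3 - 12*a^2 + 45*a - 50) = a*(a - 5)*(a^2 - 7*a + 10) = a*(a - 5)*(a - 2)*(a - 5)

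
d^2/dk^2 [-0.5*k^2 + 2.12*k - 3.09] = -1.00000000000000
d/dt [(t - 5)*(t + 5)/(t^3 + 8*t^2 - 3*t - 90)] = (-t^2 + 10*t - 3)/(t^4 + 6*t^3 - 27*t^2 - 108*t + 324)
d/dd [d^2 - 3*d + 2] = 2*d - 3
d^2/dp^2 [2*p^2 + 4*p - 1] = 4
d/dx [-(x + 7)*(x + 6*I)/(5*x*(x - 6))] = (x^2*(13 + 6*I) + 84*I*x - 252*I)/(5*x^2*(x^2 - 12*x + 36))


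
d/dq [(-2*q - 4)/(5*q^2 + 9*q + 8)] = 10*(q^2 + 4*q + 2)/(25*q^4 + 90*q^3 + 161*q^2 + 144*q + 64)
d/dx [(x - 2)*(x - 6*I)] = 2*x - 2 - 6*I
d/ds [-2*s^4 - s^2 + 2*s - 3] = -8*s^3 - 2*s + 2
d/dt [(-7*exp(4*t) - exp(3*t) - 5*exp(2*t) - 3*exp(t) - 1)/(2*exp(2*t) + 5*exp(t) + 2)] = (-28*exp(5*t) - 107*exp(4*t) - 66*exp(3*t) - 25*exp(2*t) - 16*exp(t) - 1)*exp(t)/(4*exp(4*t) + 20*exp(3*t) + 33*exp(2*t) + 20*exp(t) + 4)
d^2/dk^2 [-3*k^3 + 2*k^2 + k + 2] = 4 - 18*k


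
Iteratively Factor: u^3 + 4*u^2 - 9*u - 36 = (u - 3)*(u^2 + 7*u + 12) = (u - 3)*(u + 3)*(u + 4)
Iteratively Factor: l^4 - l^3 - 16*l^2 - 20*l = (l + 2)*(l^3 - 3*l^2 - 10*l) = (l - 5)*(l + 2)*(l^2 + 2*l) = l*(l - 5)*(l + 2)*(l + 2)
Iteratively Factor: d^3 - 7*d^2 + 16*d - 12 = (d - 3)*(d^2 - 4*d + 4) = (d - 3)*(d - 2)*(d - 2)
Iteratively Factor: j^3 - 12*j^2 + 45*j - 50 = (j - 2)*(j^2 - 10*j + 25) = (j - 5)*(j - 2)*(j - 5)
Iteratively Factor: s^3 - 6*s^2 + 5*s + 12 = (s - 4)*(s^2 - 2*s - 3) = (s - 4)*(s + 1)*(s - 3)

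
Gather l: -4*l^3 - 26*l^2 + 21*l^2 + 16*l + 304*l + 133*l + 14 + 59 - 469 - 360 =-4*l^3 - 5*l^2 + 453*l - 756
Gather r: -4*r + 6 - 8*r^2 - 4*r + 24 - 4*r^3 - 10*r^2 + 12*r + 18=-4*r^3 - 18*r^2 + 4*r + 48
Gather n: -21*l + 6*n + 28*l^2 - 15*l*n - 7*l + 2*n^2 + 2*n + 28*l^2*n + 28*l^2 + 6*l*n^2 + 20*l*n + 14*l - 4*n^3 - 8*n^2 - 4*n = 56*l^2 - 14*l - 4*n^3 + n^2*(6*l - 6) + n*(28*l^2 + 5*l + 4)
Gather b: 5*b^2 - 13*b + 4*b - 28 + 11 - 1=5*b^2 - 9*b - 18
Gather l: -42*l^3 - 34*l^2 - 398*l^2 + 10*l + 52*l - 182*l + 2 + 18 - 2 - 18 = -42*l^3 - 432*l^2 - 120*l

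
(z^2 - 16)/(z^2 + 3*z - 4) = (z - 4)/(z - 1)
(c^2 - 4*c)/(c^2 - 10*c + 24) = c/(c - 6)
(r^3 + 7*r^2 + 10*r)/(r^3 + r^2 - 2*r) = (r + 5)/(r - 1)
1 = 1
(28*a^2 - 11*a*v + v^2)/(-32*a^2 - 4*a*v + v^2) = (-28*a^2 + 11*a*v - v^2)/(32*a^2 + 4*a*v - v^2)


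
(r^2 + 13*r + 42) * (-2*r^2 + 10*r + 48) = -2*r^4 - 16*r^3 + 94*r^2 + 1044*r + 2016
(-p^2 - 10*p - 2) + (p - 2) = -p^2 - 9*p - 4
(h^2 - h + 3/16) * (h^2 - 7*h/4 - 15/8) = h^4 - 11*h^3/4 + h^2/16 + 99*h/64 - 45/128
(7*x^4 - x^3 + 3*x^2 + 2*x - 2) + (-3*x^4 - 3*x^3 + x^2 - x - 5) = 4*x^4 - 4*x^3 + 4*x^2 + x - 7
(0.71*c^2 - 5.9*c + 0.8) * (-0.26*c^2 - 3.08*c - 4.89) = -0.1846*c^4 - 0.6528*c^3 + 14.4921*c^2 + 26.387*c - 3.912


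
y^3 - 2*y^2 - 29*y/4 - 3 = (y - 4)*(y + 1/2)*(y + 3/2)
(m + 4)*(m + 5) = m^2 + 9*m + 20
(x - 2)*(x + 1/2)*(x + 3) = x^3 + 3*x^2/2 - 11*x/2 - 3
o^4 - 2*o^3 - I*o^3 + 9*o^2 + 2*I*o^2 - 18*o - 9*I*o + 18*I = (o - 2)*(o - 3*I)*(o - I)*(o + 3*I)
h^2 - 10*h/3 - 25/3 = (h - 5)*(h + 5/3)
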